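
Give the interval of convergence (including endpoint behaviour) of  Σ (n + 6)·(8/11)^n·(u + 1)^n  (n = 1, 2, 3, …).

(-19/8, 3/8)

By the ratio test, |a_{n+1}/a_n| = [((n+1) + 6)/(n + 6)] · 8/11 → 8/11.
Hence the series converges for |u + 1| < 1/(8/11) = 11/8, so the radius of convergence is 11/8.
At u = 3/8: the terms have absolute value of order n, which does not tend to 0, so the series diverges by the divergence test.
When u = -19/8, the terms have absolute value of order n, which does not tend to 0, so the series diverges by the divergence test.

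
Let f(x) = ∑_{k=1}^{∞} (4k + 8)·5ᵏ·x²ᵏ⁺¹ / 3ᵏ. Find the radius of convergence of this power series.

By the ratio test, |a_{k+1}/a_k| = [(4(k+1) + 8)/(4k + 8)] · 5/3 → 5/3.
Successive powers of x differ by 2, so the series converges when |x|² · 5/3 < 1, i.e. |x| < √(3/5). So R = √15/5.

R = √15/5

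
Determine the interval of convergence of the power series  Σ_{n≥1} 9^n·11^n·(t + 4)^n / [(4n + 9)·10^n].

By the ratio test, |a_{n+1}/a_n| = [(4n + 9)/(4(n+1) + 9)] · 9·11/10 → 99/10.
The series converges when 99/10 · |t + 4| < 1, giving R = 10/99.
Check t = -386/99: the terms behave like c/n; limit comparison with the harmonic series gives divergence.
When t = -406/99, convergence follows from the alternating series test (terms decrease monotonically to 0).

[-406/99, -386/99)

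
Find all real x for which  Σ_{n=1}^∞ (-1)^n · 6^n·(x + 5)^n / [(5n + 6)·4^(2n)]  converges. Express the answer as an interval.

(-23/3, -7/3]

By the ratio test, |a_{n+1}/a_n| = [(5n + 6)/(5(n+1) + 6)] · 6/16 → 3/8.
Hence the series converges for |x + 5| < 1/(3/8) = 8/3, so the radius of convergence is 8/3.
Endpoint x = -7/3: convergence follows from the alternating series test (terms decrease monotonically to 0).
Check x = -23/3: comparison with the harmonic series Σ 1/n shows the series diverges.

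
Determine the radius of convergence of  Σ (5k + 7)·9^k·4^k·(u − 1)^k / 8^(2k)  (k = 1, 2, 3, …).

Ratio test: |a_{k+1}/a_k| = [(5(k+1) + 7)/(5k + 7)] · 9·4/64 → 9/16 as k → ∞.
The series converges when 9/16 · |u − 1| < 1, giving R = 16/9.

R = 16/9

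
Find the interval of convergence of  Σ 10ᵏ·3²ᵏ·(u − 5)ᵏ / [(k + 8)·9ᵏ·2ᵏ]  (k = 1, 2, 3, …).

By the ratio test, |a_{k+1}/a_k| = [(k + 8)/((k+1) + 8)] · 10·9/(9·2) → 5.
The series converges when 5 · |u − 5| < 1, giving R = 1/5.
When u = 26/5, the terms are asymptotic to a nonzero constant times 1/k, so the series diverges by limit comparison with Σ 1/k.
At u = 24/5: an alternating series whose terms decrease to 0 in absolute value, so it converges by the Leibniz criterion.

[24/5, 26/5)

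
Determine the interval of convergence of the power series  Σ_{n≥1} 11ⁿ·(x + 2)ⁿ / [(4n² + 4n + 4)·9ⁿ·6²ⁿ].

Ratio test: |a_{n+1}/a_n| = [(4n² + 4n + 4)/(4(n+1)² + 4(n+1) + 4)] · 11/(9·36) → 11/324 as n → ∞.
Thus R = 1/(11/324) = 324/11.
At x = 302/11: the series is dominated by a constant times Σ 1/n², which converges (p = 2 > 1).
Check x = -346/11: the terms are on the order of 1/n², so the series converges absolutely by comparison with the p-series (p = 2 > 1).

[-346/11, 302/11]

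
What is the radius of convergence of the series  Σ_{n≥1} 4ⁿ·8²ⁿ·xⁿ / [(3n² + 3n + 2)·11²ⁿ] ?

R = 121/256

By the ratio test, |a_{n+1}/a_n| = [(3n² + 3n + 2)/(3(n+1)² + 3(n+1) + 2)] · 4·64/121 → 256/121.
Convergence for |x| · 256/121 < 1, i.e. |x| < 121/256. So R = 121/256.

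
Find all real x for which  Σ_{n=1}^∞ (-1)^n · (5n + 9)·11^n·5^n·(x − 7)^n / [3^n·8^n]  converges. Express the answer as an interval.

(361/55, 409/55)

Apply the ratio test: |a_{n+1}| / |a_n| = [(5(n+1) + 9)/(5n + 9)] · 11·5/(3·8), which tends to 55/24 as n → ∞.
The series converges when 55/24 · |x − 7| < 1, giving R = 24/55.
Endpoint x = 409/55: the n-th term does not approach 0; divergence by the term test.
Check x = 361/55: the n-th term does not approach 0; divergence by the term test.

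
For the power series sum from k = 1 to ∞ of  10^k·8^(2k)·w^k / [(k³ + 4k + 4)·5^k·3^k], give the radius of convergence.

R = 3/128

The ratio of consecutive coefficients is [(k³ + 4k + 4)/((k+1)³ + 4(k+1) + 4)] · 10·64/(5·3) → 128/3.
Hence the series converges for |w| < 1/(128/3) = 3/128, so the radius of convergence is 3/128.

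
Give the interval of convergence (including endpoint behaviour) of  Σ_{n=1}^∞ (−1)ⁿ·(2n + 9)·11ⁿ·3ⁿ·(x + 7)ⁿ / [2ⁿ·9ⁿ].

(-83/11, -71/11)

By the ratio test, |a_{n+1}/a_n| = [(2(n+1) + 9)/(2n + 9)] · 11·3/(2·9) → 11/6.
Convergence for |x + 7| · 11/6 < 1, i.e. |x + 7| < 6/11. So R = 6/11.
When x = -71/11, the terms do not tend to 0, so the series diverges.
Endpoint x = -83/11: the terms do not tend to 0, so the series diverges.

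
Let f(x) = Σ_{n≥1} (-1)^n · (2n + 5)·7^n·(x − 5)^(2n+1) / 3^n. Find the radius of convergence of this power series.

Apply the ratio test: |a_{n+1}| / |a_n| = [(2(n+1) + 5)/(2n + 5)] · 7/3, which tends to 7/3 as n → ∞.
Successive powers of (x − 5) differ by 2, so the series converges when |x − 5|² · 7/3 < 1, i.e. |x − 5| < √(3/7). So R = √21/7.

R = √21/7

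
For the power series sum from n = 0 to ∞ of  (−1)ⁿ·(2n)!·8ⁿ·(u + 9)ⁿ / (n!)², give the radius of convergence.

Ratio test: |a_{n+1}/a_n| = (2n+1)·(2n+2)/(n+1)² · 8 → 32 as n → ∞.
The series converges when 32 · |u + 9| < 1, giving R = 1/32.

R = 1/32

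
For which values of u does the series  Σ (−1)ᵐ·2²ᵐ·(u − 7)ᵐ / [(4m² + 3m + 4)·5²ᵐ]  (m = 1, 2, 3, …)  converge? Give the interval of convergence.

[3/4, 53/4]

The ratio of consecutive coefficients is [(4m² + 3m + 4)/(4(m+1)² + 3(m+1) + 4)] · 4/25 → 4/25.
The series converges when 4/25 · |u − 7| < 1, giving R = 25/4.
When u = 53/4, the terms are on the order of 1/m², so the series converges absolutely by comparison with the p-series (p = 2 > 1).
When u = 3/4, absolute convergence follows by limit comparison with Σ 1/m².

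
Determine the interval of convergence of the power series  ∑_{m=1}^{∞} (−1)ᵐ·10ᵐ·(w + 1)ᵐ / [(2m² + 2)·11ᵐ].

[-21/10, 1/10]

Ratio test: |a_{m+1}/a_m| = [(2m² + 2)/(2(m+1)² + 2)] · 10/11 → 10/11 as m → ∞.
The series converges when 10/11 · |w + 1| < 1, giving R = 11/10.
Check w = 1/10: absolute convergence follows by limit comparison with Σ 1/m².
When w = -21/10, absolute convergence follows by limit comparison with Σ 1/m².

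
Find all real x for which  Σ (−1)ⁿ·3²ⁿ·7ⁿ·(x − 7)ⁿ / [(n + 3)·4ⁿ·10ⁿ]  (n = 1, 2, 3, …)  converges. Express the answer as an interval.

(401/63, 481/63]

By the ratio test, |a_{n+1}/a_n| = [(n + 3)/((n+1) + 3)] · 9·7/(4·10) → 63/40.
Thus R = 1/(63/40) = 40/63.
Check x = 481/63: convergence follows from the alternating series test (terms decrease monotonically to 0).
At x = 401/63: the terms are asymptotic to a nonzero constant times 1/n, so the series diverges by limit comparison with Σ 1/n.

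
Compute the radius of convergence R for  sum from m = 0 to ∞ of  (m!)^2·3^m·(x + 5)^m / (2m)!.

R = 4/3

By the ratio test, |a_{m+1}/a_m| = (m+1)²/[(2m+1)·(2m+2)] · 3 → 3/4.
The series converges when 3/4 · |x + 5| < 1, giving R = 4/3.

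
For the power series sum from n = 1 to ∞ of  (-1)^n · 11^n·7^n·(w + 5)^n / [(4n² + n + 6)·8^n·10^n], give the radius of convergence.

R = 80/77

Ratio test: |a_{n+1}/a_n| = [(4n² + n + 6)/(4(n+1)² + (n+1) + 6)] · 11·7/(8·10) → 77/80 as n → ∞.
Hence the series converges for |w + 5| < 1/(77/80) = 80/77, so the radius of convergence is 80/77.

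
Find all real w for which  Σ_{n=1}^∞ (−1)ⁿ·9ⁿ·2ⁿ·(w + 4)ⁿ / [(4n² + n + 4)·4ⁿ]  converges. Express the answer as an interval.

[-38/9, -34/9]

By the ratio test, |a_{n+1}/a_n| = [(4n² + n + 4)/(4(n+1)² + (n+1) + 4)] · 9·2/4 → 9/2.
Hence the series converges for |w + 4| < 1/(9/2) = 2/9, so the radius of convergence is 2/9.
At w = -34/9: absolute convergence follows by limit comparison with Σ 1/n².
Check w = -38/9: the series is dominated by a constant times Σ 1/n², which converges (p = 2 > 1).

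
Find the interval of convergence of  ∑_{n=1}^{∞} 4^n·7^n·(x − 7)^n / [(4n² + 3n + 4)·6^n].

[95/14, 101/14]

Apply the ratio test: |a_{n+1}| / |a_n| = [(4n² + 3n + 4)/(4(n+1)² + 3(n+1) + 4)] · 4·7/6, which tends to 14/3 as n → ∞.
Hence the series converges for |x − 7| < 1/(14/3) = 3/14, so the radius of convergence is 3/14.
At x = 101/14: the series is dominated by a constant times Σ 1/n², which converges (p = 2 > 1).
Check x = 95/14: the series is dominated by a constant times Σ 1/n², which converges (p = 2 > 1).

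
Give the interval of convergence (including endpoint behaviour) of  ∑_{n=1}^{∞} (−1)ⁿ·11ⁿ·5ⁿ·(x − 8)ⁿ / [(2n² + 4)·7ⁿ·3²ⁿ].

[377/55, 503/55]

Apply the ratio test: |a_{n+1}| / |a_n| = [(2n² + 4)/(2(n+1)² + 4)] · 11·5/(7·9), which tends to 55/63 as n → ∞.
Hence the series converges for |x − 8| < 1/(55/63) = 63/55, so the radius of convergence is 63/55.
When x = 503/55, the series is dominated by a constant times Σ 1/n², which converges (p = 2 > 1).
When x = 377/55, absolute convergence follows by limit comparison with Σ 1/n².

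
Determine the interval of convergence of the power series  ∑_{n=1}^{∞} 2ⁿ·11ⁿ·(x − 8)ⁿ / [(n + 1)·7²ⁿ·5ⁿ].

The ratio of consecutive coefficients is [(n + 1)/((n+1) + 1)] · 2·11/(49·5) → 22/245.
The series converges when 22/245 · |x − 8| < 1, giving R = 245/22.
Check x = 421/22: the terms behave like c/n; limit comparison with the harmonic series gives divergence.
Endpoint x = -69/22: the terms alternate in sign and decrease monotonically to 0 in absolute value (size ~ c/n), so the alternating series test gives convergence.

[-69/22, 421/22)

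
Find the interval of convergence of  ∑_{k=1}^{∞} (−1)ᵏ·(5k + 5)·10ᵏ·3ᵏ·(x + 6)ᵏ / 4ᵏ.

(-92/15, -88/15)

By the ratio test, |a_{k+1}/a_k| = [(5(k+1) + 5)/(5k + 5)] · 10·3/4 → 15/2.
The series converges when 15/2 · |x + 6| < 1, giving R = 2/15.
Check x = -88/15: the terms do not tend to 0, so the series diverges.
At x = -92/15: the terms do not tend to 0, so the series diverges.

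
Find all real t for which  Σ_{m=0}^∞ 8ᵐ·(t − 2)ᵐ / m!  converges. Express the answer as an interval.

Ratio test: |a_{m+1}/a_m| = 8 · 1/(m+1) → 0 as m → ∞.
Since the limit is 0 < 1 for every t, the series converges on all of ℝ and R = ∞.

(−∞, ∞)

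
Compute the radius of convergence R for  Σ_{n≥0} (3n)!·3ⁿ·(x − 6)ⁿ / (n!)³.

Apply the ratio test: |a_{n+1}| / |a_n| = (3n+1)·(3n+2)·(3n+3)/(n+1)³ · 3, which tends to 81 as n → ∞.
Hence the series converges for |x − 6| < 1/(81) = 1/81, so the radius of convergence is 1/81.

R = 1/81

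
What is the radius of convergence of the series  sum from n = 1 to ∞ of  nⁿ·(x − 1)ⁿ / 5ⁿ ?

R = 0

By the Cauchy root test, |a_n|^(1/n) = n/5 → ∞.
Since the n-th root of |a_n| is unbounded, the series converges only at x = 1; R = 0.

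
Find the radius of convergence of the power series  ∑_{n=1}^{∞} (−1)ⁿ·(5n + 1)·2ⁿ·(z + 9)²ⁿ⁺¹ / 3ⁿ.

Ratio test: |a_{n+1}/a_n| = [(5(n+1) + 1)/(5n + 1)] · 2/3 → 2/3 as n → ∞.
Successive powers of (z + 9) differ by 2, so the series converges when |z + 9|² · 2/3 < 1, i.e. |z + 9| < √(3/2). So R = √6/2.

R = √6/2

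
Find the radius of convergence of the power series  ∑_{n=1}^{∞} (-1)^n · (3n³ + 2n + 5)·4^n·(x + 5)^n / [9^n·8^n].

R = 18

Ratio test: |a_{n+1}/a_n| = [(3(n+1)³ + 2(n+1) + 5)/(3n³ + 2n + 5)] · 4/(9·8) → 1/18 as n → ∞.
The series converges when 1/18 · |x + 5| < 1, giving R = 18.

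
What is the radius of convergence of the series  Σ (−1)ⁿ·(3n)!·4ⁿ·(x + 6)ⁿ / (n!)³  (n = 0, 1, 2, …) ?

Apply the ratio test: |a_{n+1}| / |a_n| = (3n+1)·(3n+2)·(3n+3)/(n+1)³ · 4, which tends to 108 as n → ∞.
Convergence for |x + 6| · 108 < 1, i.e. |x + 6| < 1/108. So R = 1/108.

R = 1/108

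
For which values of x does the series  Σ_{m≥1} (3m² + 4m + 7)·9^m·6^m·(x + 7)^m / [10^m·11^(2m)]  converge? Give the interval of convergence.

The ratio of consecutive coefficients is [(3(m+1)² + 4(m+1) + 7)/(3m² + 4m + 7)] · 9·6/(10·121) → 27/605.
The series converges when 27/605 · |x + 7| < 1, giving R = 605/27.
Check x = 416/27: the terms do not tend to 0, so the series diverges.
At x = -794/27: the terms do not tend to 0, so the series diverges.

(-794/27, 416/27)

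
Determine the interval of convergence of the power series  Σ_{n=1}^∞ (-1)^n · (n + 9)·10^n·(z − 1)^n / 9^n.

The ratio of consecutive coefficients is [((n+1) + 9)/(n + 9)] · 10/9 → 10/9.
Thus R = 1/(10/9) = 9/10.
At z = 19/10: the terms have absolute value of order n, which does not tend to 0, so the series diverges by the divergence test.
Endpoint z = 1/10: the terms have absolute value of order n, which does not tend to 0, so the series diverges by the divergence test.

(1/10, 19/10)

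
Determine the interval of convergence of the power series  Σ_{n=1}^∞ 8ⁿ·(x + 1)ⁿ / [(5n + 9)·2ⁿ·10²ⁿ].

The ratio of consecutive coefficients is [(5n + 9)/(5(n+1) + 9)] · 8/(2·100) → 1/25.
Thus R = 1/(1/25) = 25.
When x = 24, the terms are asymptotic to a nonzero constant times 1/n, so the series diverges by limit comparison with Σ 1/n.
Endpoint x = -26: convergence follows from the alternating series test (terms decrease monotonically to 0).

[-26, 24)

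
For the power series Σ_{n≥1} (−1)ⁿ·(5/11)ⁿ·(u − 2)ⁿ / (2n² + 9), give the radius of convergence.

Apply the ratio test: |a_{n+1}| / |a_n| = [(2n² + 9)/(2(n+1)² + 9)] · 5/11, which tends to 5/11 as n → ∞.
Thus R = 1/(5/11) = 11/5.

R = 11/5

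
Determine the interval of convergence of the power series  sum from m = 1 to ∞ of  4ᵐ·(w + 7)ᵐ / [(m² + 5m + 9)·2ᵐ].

Ratio test: |a_{m+1}/a_m| = [(m² + 5m + 9)/((m+1)² + 5(m+1) + 9)] · 4/2 → 2 as m → ∞.
Convergence for |w + 7| · 2 < 1, i.e. |w + 7| < 1/2. So R = 1/2.
Endpoint w = -13/2: absolute convergence follows by limit comparison with Σ 1/m².
When w = -15/2, the series is dominated by a constant times Σ 1/m², which converges (p = 2 > 1).

[-15/2, -13/2]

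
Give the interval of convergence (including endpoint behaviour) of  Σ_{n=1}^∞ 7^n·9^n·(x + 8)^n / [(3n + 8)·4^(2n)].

[-520/63, -488/63)

By the ratio test, |a_{n+1}/a_n| = [(3n + 8)/(3(n+1) + 8)] · 7·9/16 → 63/16.
Convergence for |x + 8| · 63/16 < 1, i.e. |x + 8| < 16/63. So R = 16/63.
Endpoint x = -488/63: comparison with the harmonic series Σ 1/n shows the series diverges.
When x = -520/63, the terms alternate in sign and decrease monotonically to 0 in absolute value (size ~ c/n), so the alternating series test gives convergence.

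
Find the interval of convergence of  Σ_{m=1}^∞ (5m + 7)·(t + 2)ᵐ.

(-3, -1)

Ratio test: |a_{m+1}/a_m| = (5(m+1) + 7)/(5m + 7) → 1 as m → ∞.
So the series converges when |t + 2| < 1 and diverges when |t + 2| > 1; R = 1.
When t = -1, the terms do not tend to 0, so the series diverges.
When t = -3, the terms do not tend to 0, so the series diverges.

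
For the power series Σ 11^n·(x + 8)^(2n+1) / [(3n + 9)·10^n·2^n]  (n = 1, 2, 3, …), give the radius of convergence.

R = 2√55/11

By the ratio test, |a_{n+1}/a_n| = [(3n + 9)/(3(n+1) + 9)] · 11/(10·2) → 11/20.
Writing y = (x + 8)², the series in y has radius 20/11, so |x + 8| < √(20/11) and R = 2√55/11.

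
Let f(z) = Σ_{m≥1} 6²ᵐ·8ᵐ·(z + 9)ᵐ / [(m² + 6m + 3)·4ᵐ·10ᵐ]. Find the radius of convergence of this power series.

Apply the ratio test: |a_{m+1}| / |a_m| = [(m² + 6m + 3)/((m+1)² + 6(m+1) + 3)] · 36·8/(4·10), which tends to 36/5 as m → ∞.
Thus R = 1/(36/5) = 5/36.

R = 5/36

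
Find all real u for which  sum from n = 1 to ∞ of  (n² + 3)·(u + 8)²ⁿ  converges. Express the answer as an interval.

Ratio test: |a_{n+1}/a_n| = ((n+1)² + 3)/(n² + 3) → 1 as n → ∞.
Writing y = (u + 8)², the series in y has radius 1, so |u + 8| < √(1) = 1 and R = 1.
At u = -7: the n-th term does not approach 0; divergence by the term test.
When u = -9, the terms do not tend to 0, so the series diverges.

(-9, -7)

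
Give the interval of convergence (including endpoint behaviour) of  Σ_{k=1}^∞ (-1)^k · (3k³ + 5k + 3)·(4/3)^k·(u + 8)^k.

(-35/4, -29/4)

Ratio test: |a_{k+1}/a_k| = [(3(k+1)³ + 5(k+1) + 3)/(3k³ + 5k + 3)] · 4/3 → 4/3 as k → ∞.
Thus R = 1/(4/3) = 3/4.
Endpoint u = -29/4: the k-th term does not approach 0; divergence by the term test.
At u = -35/4: the k-th term does not approach 0; divergence by the term test.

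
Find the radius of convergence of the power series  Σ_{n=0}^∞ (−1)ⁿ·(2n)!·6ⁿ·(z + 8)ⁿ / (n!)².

By the ratio test, |a_{n+1}/a_n| = (2n+1)·(2n+2)/(n+1)² · 6 → 24.
Thus R = 1/(24) = 1/24.

R = 1/24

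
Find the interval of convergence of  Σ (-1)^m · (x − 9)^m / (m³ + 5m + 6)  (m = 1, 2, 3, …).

[8, 10]

By the ratio test, |a_{m+1}/a_m| = (m³ + 5m + 6)/((m+1)³ + 5(m+1) + 6) → 1.
Hence R = 1.
At x = 10: the terms are on the order of 1/m³, so the series converges absolutely by comparison with the p-series (p = 3 > 1).
When x = 8, absolute convergence follows by limit comparison with Σ 1/m³.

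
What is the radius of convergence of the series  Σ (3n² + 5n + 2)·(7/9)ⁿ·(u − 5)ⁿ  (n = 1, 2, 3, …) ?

R = 9/7

By the ratio test, |a_{n+1}/a_n| = [(3(n+1)² + 5(n+1) + 2)/(3n² + 5n + 2)] · 7/9 → 7/9.
Convergence for |u − 5| · 7/9 < 1, i.e. |u − 5| < 9/7. So R = 9/7.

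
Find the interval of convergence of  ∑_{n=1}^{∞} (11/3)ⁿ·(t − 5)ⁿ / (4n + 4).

[52/11, 58/11)

The ratio of consecutive coefficients is [(4n + 4)/(4(n+1) + 4)] · 11/3 → 11/3.
Thus R = 1/(11/3) = 3/11.
Endpoint t = 58/11: the terms behave like c/n; limit comparison with the harmonic series gives divergence.
Check t = 52/11: an alternating series whose terms decrease to 0 in absolute value, so it converges by the Leibniz criterion.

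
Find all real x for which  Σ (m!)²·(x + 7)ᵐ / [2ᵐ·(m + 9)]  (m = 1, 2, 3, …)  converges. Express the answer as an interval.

The ratio of consecutive coefficients is (m+1)² · 1/2 · (m + 9)/((m+1) + 9) → ∞.
The ratio grows without bound, so the series diverges whenever (x + 7) ≠ 0; it converges only at x = -7. R = 0.

{-7}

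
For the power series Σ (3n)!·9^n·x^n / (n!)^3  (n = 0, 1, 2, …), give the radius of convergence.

R = 1/243

Apply the ratio test: |a_{n+1}| / |a_n| = (3n+1)·(3n+2)·(3n+3)/(n+1)³ · 9, which tends to 243 as n → ∞.
The series converges when 243 · |x| < 1, giving R = 1/243.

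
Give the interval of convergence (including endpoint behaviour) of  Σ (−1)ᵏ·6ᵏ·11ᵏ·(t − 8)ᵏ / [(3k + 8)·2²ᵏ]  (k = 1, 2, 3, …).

(262/33, 266/33]

Ratio test: |a_{k+1}/a_k| = [(3k + 8)/(3(k+1) + 8)] · 6·11/4 → 33/2 as k → ∞.
Hence the series converges for |t − 8| < 1/(33/2) = 2/33, so the radius of convergence is 2/33.
When t = 266/33, an alternating series whose terms decrease to 0 in absolute value, so it converges by the Leibniz criterion.
At t = 262/33: comparison with the harmonic series Σ 1/k shows the series diverges.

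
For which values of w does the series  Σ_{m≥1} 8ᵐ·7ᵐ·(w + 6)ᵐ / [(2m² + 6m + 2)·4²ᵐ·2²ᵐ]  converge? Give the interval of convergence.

[-50/7, -34/7]

The ratio of consecutive coefficients is [(2m² + 6m + 2)/(2(m+1)² + 6(m+1) + 2)] · 8·7/(16·4) → 7/8.
Thus R = 1/(7/8) = 8/7.
Check w = -34/7: absolute convergence follows by limit comparison with Σ 1/m².
When w = -50/7, absolute convergence follows by limit comparison with Σ 1/m².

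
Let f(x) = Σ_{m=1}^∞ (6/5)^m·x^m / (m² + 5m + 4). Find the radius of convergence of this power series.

R = 5/6

Apply the ratio test: |a_{m+1}| / |a_m| = [(m² + 5m + 4)/((m+1)² + 5(m+1) + 4)] · 6/5, which tends to 6/5 as m → ∞.
Thus R = 1/(6/5) = 5/6.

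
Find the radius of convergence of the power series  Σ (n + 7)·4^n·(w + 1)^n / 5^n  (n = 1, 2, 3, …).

By the ratio test, |a_{n+1}/a_n| = [((n+1) + 7)/(n + 7)] · 4/5 → 4/5.
Convergence for |w + 1| · 4/5 < 1, i.e. |w + 1| < 5/4. So R = 5/4.

R = 5/4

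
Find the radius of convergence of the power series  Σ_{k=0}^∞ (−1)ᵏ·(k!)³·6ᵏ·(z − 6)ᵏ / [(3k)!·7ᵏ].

The ratio of consecutive coefficients is (k+1)³/[(3k+1)·(3k+2)·(3k+3)] · 6/7 → 2/63.
Thus R = 1/(2/63) = 63/2.

R = 63/2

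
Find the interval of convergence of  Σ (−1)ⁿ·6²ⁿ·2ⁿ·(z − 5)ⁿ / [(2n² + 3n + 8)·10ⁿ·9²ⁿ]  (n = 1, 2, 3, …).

[-25/4, 65/4]

Ratio test: |a_{n+1}/a_n| = [(2n² + 3n + 8)/(2(n+1)² + 3(n+1) + 8)] · 36·2/(10·81) → 4/45 as n → ∞.
Convergence for |z − 5| · 4/45 < 1, i.e. |z − 5| < 45/4. So R = 45/4.
At z = 65/4: the terms are on the order of 1/n², so the series converges absolutely by comparison with the p-series (p = 2 > 1).
When z = -25/4, absolute convergence follows by limit comparison with Σ 1/n².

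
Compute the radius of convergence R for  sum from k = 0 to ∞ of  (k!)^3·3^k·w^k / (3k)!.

The ratio of consecutive coefficients is (k+1)³/[(3k+1)·(3k+2)·(3k+3)] · 3 → 1/9.
The series converges when 1/9 · |w| < 1, giving R = 9.

R = 9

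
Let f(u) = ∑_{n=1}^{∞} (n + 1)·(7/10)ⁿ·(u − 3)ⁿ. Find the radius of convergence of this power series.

R = 10/7

The ratio of consecutive coefficients is [((n+1) + 1)/(n + 1)] · 7/10 → 7/10.
Convergence for |u − 3| · 7/10 < 1, i.e. |u − 3| < 10/7. So R = 10/7.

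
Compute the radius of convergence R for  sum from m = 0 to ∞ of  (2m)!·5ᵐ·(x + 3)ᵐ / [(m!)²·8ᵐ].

R = 2/5

Apply the ratio test: |a_{m+1}| / |a_m| = (2m+1)·(2m+2)/(m+1)² · 5/8, which tends to 5/2 as m → ∞.
Convergence for |x + 3| · 5/2 < 1, i.e. |x + 3| < 2/5. So R = 2/5.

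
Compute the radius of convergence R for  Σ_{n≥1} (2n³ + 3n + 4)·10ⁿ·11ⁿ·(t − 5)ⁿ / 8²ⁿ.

Ratio test: |a_{n+1}/a_n| = [(2(n+1)³ + 3(n+1) + 4)/(2n³ + 3n + 4)] · 10·11/64 → 55/32 as n → ∞.
Hence the series converges for |t − 5| < 1/(55/32) = 32/55, so the radius of convergence is 32/55.

R = 32/55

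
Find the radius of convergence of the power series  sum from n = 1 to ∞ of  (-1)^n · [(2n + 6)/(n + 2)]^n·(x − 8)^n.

By the Cauchy root test, |a_n|^(1/n) = (2n + 6)/(n + 2) → 2.
Thus R = 1/(2) = 1/2.

R = 1/2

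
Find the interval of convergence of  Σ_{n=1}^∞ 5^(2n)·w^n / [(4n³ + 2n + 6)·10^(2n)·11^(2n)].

[-484, 484]

Apply the ratio test: |a_{n+1}| / |a_n| = [(4n³ + 2n + 6)/(4(n+1)³ + 2(n+1) + 6)] · 25/(100·121), which tends to 1/484 as n → ∞.
The series converges when 1/484 · |w| < 1, giving R = 484.
When w = 484, absolute convergence follows by limit comparison with Σ 1/n³.
At w = -484: the terms are on the order of 1/n³, so the series converges absolutely by comparison with the p-series (p = 3 > 1).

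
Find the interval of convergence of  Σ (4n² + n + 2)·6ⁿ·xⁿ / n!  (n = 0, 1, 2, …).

The ratio of consecutive coefficients is (4(n+1)² + (n+1) + 2)/(4n² + n + 2) · 6 · 1/(n+1) → 0.
The ratio tends to 0 regardless of x, hence R = ∞.

(−∞, ∞)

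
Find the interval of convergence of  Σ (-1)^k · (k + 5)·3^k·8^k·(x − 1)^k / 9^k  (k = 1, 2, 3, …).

(5/8, 11/8)

Ratio test: |a_{k+1}/a_k| = [((k+1) + 5)/(k + 5)] · 3·8/9 → 8/3 as k → ∞.
Thus R = 1/(8/3) = 3/8.
At x = 11/8: the terms do not tend to 0, so the series diverges.
At x = 5/8: the k-th term does not approach 0; divergence by the term test.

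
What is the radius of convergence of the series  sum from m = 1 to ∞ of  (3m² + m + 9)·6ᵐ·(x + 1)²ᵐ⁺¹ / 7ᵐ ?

R = √42/6

By the ratio test, |a_{m+1}/a_m| = [(3(m+1)² + (m+1) + 9)/(3m² + m + 9)] · 6/7 → 6/7.
Since the exponent of (x + 1) increases by 2 each term, convergence requires |x + 1|² < 7/6, hence R = √42/6.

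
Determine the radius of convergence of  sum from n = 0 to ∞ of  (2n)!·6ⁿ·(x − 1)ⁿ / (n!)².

The ratio of consecutive coefficients is (2n+1)·(2n+2)/(n+1)² · 6 → 24.
Thus R = 1/(24) = 1/24.

R = 1/24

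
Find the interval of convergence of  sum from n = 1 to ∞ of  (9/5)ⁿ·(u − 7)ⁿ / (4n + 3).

[58/9, 68/9)

By the ratio test, |a_{n+1}/a_n| = [(4n + 3)/(4(n+1) + 3)] · 9/5 → 9/5.
Thus R = 1/(9/5) = 5/9.
Check u = 68/9: the terms are asymptotic to a nonzero constant times 1/n, so the series diverges by limit comparison with Σ 1/n.
Endpoint u = 58/9: the terms alternate in sign and decrease monotonically to 0 in absolute value (size ~ c/n), so the alternating series test gives convergence.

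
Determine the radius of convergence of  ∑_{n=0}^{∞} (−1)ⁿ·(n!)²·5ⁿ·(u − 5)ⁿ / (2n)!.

R = 4/5

Ratio test: |a_{n+1}/a_n| = (n+1)²/[(2n+1)·(2n+2)] · 5 → 5/4 as n → ∞.
Hence the series converges for |u − 5| < 1/(5/4) = 4/5, so the radius of convergence is 4/5.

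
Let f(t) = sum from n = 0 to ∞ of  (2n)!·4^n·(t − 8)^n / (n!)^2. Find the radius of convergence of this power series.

By the ratio test, |a_{n+1}/a_n| = (2n+1)·(2n+2)/(n+1)² · 4 → 16.
The series converges when 16 · |t − 8| < 1, giving R = 1/16.

R = 1/16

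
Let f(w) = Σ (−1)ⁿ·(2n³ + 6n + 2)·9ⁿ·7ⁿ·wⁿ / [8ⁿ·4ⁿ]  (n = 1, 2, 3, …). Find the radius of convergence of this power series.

R = 32/63

Ratio test: |a_{n+1}/a_n| = [(2(n+1)³ + 6(n+1) + 2)/(2n³ + 6n + 2)] · 9·7/(8·4) → 63/32 as n → ∞.
Hence the series converges for |w| < 1/(63/32) = 32/63, so the radius of convergence is 32/63.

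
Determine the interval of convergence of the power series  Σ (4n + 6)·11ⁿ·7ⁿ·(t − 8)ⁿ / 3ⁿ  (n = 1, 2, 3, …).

The ratio of consecutive coefficients is [(4(n+1) + 6)/(4n + 6)] · 11·7/3 → 77/3.
Convergence for |t − 8| · 77/3 < 1, i.e. |t − 8| < 3/77. So R = 3/77.
Endpoint t = 619/77: the terms have absolute value of order n, which does not tend to 0, so the series diverges by the divergence test.
When t = 613/77, the terms have absolute value of order n, which does not tend to 0, so the series diverges by the divergence test.

(613/77, 619/77)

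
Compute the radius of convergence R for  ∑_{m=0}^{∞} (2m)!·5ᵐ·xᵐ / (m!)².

R = 1/20

Ratio test: |a_{m+1}/a_m| = (2m+1)·(2m+2)/(m+1)² · 5 → 20 as m → ∞.
Hence the series converges for |x| < 1/(20) = 1/20, so the radius of convergence is 1/20.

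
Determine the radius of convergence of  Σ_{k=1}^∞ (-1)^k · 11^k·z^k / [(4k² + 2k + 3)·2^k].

Ratio test: |a_{k+1}/a_k| = [(4k² + 2k + 3)/(4(k+1)² + 2(k+1) + 3)] · 11/2 → 11/2 as k → ∞.
Convergence for |z| · 11/2 < 1, i.e. |z| < 2/11. So R = 2/11.

R = 2/11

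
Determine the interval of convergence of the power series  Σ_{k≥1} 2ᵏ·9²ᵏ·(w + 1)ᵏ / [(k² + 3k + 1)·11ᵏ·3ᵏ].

The ratio of consecutive coefficients is [(k² + 3k + 1)/((k+1)² + 3(k+1) + 1)] · 2·81/(11·3) → 54/11.
The series converges when 54/11 · |w + 1| < 1, giving R = 11/54.
Endpoint w = -43/54: absolute convergence follows by limit comparison with Σ 1/k².
When w = -65/54, absolute convergence follows by limit comparison with Σ 1/k².

[-65/54, -43/54]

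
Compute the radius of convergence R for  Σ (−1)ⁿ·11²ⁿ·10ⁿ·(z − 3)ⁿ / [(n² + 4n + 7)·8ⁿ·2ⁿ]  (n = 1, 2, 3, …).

By the ratio test, |a_{n+1}/a_n| = [(n² + 4n + 7)/((n+1)² + 4(n+1) + 7)] · 121·10/(8·2) → 605/8.
Thus R = 1/(605/8) = 8/605.

R = 8/605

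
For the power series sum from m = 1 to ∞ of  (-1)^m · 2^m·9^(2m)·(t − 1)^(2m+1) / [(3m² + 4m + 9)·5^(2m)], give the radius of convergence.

The ratio of consecutive coefficients is [(3m² + 4m + 9)/(3(m+1)² + 4(m+1) + 9)] · 2·81/25 → 162/25.
Writing y = (t − 1)², the series in y has radius 25/162, so |t − 1| < √(25/162) and R = 5√2/18.

R = 5√2/18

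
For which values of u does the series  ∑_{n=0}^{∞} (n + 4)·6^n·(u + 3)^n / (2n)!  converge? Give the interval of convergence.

(−∞, ∞)

Ratio test: |a_{n+1}/a_n| = ((n+1) + 4)/(n + 4) · 6 · 1/[(2n+1)·(2n+2)] → 0 as n → ∞.
The limit is 0, so the series converges for all u; R = ∞.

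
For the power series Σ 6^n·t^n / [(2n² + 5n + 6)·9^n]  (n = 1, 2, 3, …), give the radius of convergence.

The ratio of consecutive coefficients is [(2n² + 5n + 6)/(2(n+1)² + 5(n+1) + 6)] · 6/9 → 2/3.
Hence the series converges for |t| < 1/(2/3) = 3/2, so the radius of convergence is 3/2.

R = 3/2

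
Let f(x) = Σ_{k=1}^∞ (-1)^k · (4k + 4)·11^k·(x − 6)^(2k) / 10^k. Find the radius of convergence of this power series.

R = √110/11

The ratio of consecutive coefficients is [(4(k+1) + 4)/(4k + 4)] · 11/10 → 11/10.
Writing y = (x − 6)², the series in y has radius 10/11, so |x − 6| < √(10/11) and R = √110/11.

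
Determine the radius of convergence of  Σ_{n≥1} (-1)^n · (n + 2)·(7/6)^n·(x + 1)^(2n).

R = √42/7

By the ratio test, |a_{n+1}/a_n| = [((n+1) + 2)/(n + 2)] · 7/6 → 7/6.
Successive powers of (x + 1) differ by 2, so the series converges when |x + 1|² · 7/6 < 1, i.e. |x + 1| < √(6/7). So R = √42/7.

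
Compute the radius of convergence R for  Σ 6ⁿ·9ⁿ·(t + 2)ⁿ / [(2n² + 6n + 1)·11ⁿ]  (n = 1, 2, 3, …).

R = 11/54

Apply the ratio test: |a_{n+1}| / |a_n| = [(2n² + 6n + 1)/(2(n+1)² + 6(n+1) + 1)] · 6·9/11, which tends to 54/11 as n → ∞.
Convergence for |t + 2| · 54/11 < 1, i.e. |t + 2| < 11/54. So R = 11/54.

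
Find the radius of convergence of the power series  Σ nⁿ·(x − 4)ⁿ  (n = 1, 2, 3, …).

R = 0

Root test: |a_n|^(1/n) = n → ∞.
The root grows without bound, so R = 0 (convergence only at x = 4).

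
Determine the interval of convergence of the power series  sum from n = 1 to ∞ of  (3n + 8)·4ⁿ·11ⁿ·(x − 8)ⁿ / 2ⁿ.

The ratio of consecutive coefficients is [(3(n+1) + 8)/(3n + 8)] · 4·11/2 → 22.
Convergence for |x − 8| · 22 < 1, i.e. |x − 8| < 1/22. So R = 1/22.
Check x = 177/22: the n-th term does not approach 0; divergence by the term test.
Check x = 175/22: the terms have absolute value of order n, which does not tend to 0, so the series diverges by the divergence test.

(175/22, 177/22)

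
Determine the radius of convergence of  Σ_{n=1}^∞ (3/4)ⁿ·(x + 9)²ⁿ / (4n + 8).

By the ratio test, |a_{n+1}/a_n| = [(4n + 8)/(4(n+1) + 8)] · 3/4 → 3/4.
Since the exponent of (x + 9) increases by 2 each term, convergence requires |x + 9|² < 4/3, hence R = 2√3/3.

R = 2√3/3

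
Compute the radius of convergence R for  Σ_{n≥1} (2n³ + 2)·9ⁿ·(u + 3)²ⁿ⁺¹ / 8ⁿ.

Apply the ratio test: |a_{n+1}| / |a_n| = [(2(n+1)³ + 2)/(2n³ + 2)] · 9/8, which tends to 9/8 as n → ∞.
Writing y = (u + 3)², the series in y has radius 8/9, so |u + 3| < √(8/9) and R = 2√2/3.

R = 2√2/3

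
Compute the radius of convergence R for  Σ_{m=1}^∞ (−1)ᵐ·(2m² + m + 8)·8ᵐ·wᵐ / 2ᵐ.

R = 1/4

Ratio test: |a_{m+1}/a_m| = [(2(m+1)² + (m+1) + 8)/(2m² + m + 8)] · 8/2 → 4 as m → ∞.
The series converges when 4 · |w| < 1, giving R = 1/4.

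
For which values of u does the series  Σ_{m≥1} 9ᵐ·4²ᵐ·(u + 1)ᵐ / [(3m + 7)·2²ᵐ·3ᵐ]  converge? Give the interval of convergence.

By the ratio test, |a_{m+1}/a_m| = [(3m + 7)/(3(m+1) + 7)] · 9·16/(4·3) → 12.
Thus R = 1/(12) = 1/12.
At u = -11/12: comparison with the harmonic series Σ 1/m shows the series diverges.
When u = -13/12, an alternating series whose terms decrease to 0 in absolute value, so it converges by the Leibniz criterion.

[-13/12, -11/12)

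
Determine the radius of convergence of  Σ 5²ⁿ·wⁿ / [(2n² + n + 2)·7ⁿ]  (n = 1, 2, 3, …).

R = 7/25

By the ratio test, |a_{n+1}/a_n| = [(2n² + n + 2)/(2(n+1)² + (n+1) + 2)] · 25/7 → 25/7.
Convergence for |w| · 25/7 < 1, i.e. |w| < 7/25. So R = 7/25.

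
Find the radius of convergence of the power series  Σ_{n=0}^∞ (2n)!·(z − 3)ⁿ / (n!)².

By the ratio test, |a_{n+1}/a_n| = (2n+1)·(2n+2)/(n+1)² → 4.
Hence the series converges for |z − 3| < 1/(4) = 1/4, so the radius of convergence is 1/4.

R = 1/4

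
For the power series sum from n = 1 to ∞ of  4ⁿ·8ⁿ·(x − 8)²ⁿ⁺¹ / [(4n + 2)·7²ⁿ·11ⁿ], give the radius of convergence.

By the ratio test, |a_{n+1}/a_n| = [(4n + 2)/(4(n+1) + 2)] · 4·8/(49·11) → 32/539.
Successive powers of (x − 8) differ by 2, so the series converges when |x − 8|² · 32/539 < 1, i.e. |x − 8| < √(539/32). So R = 7√22/8.

R = 7√22/8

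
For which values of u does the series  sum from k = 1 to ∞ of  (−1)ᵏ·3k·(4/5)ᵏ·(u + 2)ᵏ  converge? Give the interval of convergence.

By the ratio test, |a_{k+1}/a_k| = [3(k+1)/3k] · 4/5 → 4/5.
The series converges when 4/5 · |u + 2| < 1, giving R = 5/4.
Endpoint u = -3/4: the terms do not tend to 0, so the series diverges.
Check u = -13/4: the k-th term does not approach 0; divergence by the term test.

(-13/4, -3/4)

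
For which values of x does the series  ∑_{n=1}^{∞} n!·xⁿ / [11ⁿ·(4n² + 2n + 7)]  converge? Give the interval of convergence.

By the ratio test, |a_{n+1}/a_n| = (n+1) · 1/11 · (4n² + 2n + 7)/(4(n+1)² + 2(n+1) + 7) → ∞.
Since the ratio → ∞, the series diverges for every x ≠ 0, and R = 0.

{0}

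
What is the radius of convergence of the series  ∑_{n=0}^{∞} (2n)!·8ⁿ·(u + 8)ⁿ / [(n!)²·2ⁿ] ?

R = 1/16

Apply the ratio test: |a_{n+1}| / |a_n| = (2n+1)·(2n+2)/(n+1)² · 8/2, which tends to 16 as n → ∞.
Convergence for |u + 8| · 16 < 1, i.e. |u + 8| < 1/16. So R = 1/16.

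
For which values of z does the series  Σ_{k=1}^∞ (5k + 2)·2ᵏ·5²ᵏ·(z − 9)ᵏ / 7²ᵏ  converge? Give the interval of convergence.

Apply the ratio test: |a_{k+1}| / |a_k| = [(5(k+1) + 2)/(5k + 2)] · 2·25/49, which tends to 50/49 as k → ∞.
The series converges when 50/49 · |z − 9| < 1, giving R = 49/50.
When z = 499/50, the k-th term does not approach 0; divergence by the term test.
Endpoint z = 401/50: the terms have absolute value of order k, which does not tend to 0, so the series diverges by the divergence test.

(401/50, 499/50)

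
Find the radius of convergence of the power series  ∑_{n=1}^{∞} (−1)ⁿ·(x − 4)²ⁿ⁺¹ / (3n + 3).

R = 1

Apply the ratio test: |a_{n+1}| / |a_n| = (3n + 3)/(3(n+1) + 3), which tends to 1 as n → ∞.
Successive powers of (x − 4) differ by 2, so the series converges when |x − 4|² · 1 < 1, i.e. |x − 4| < √(1) = 1. So R = 1.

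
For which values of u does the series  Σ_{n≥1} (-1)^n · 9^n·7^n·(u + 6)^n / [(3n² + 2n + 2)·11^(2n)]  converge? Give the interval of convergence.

By the ratio test, |a_{n+1}/a_n| = [(3n² + 2n + 2)/(3(n+1)² + 2(n+1) + 2)] · 9·7/121 → 63/121.
Convergence for |u + 6| · 63/121 < 1, i.e. |u + 6| < 121/63. So R = 121/63.
At u = -257/63: absolute convergence follows by limit comparison with Σ 1/n².
When u = -499/63, the series is dominated by a constant times Σ 1/n², which converges (p = 2 > 1).

[-499/63, -257/63]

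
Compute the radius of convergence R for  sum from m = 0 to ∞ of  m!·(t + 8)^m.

By the ratio test, |a_{m+1}/a_m| = (m+1) → ∞.
The terms grow without bound for any (t + 8) ≠ 0, so R = 0 (convergence only at t = -8).

R = 0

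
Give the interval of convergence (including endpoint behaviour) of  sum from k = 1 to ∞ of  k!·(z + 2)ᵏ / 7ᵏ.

Ratio test: |a_{k+1}/a_k| = (k+1) · 1/7 → ∞ as k → ∞.
Since the ratio → ∞, the series diverges for every z ≠ -2, and R = 0.

{-2}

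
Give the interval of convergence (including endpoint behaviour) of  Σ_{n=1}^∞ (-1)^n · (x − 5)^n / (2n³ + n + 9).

Apply the ratio test: |a_{n+1}| / |a_n| = (2n³ + n + 9)/(2(n+1)³ + (n+1) + 9), which tends to 1 as n → ∞.
Convergence for |x − 5| < 1, so R = 1.
When x = 6, absolute convergence follows by limit comparison with Σ 1/n³.
At x = 4: the series is dominated by a constant times Σ 1/n³, which converges (p = 3 > 1).

[4, 6]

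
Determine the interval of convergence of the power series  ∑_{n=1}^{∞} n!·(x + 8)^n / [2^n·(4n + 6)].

{-8}

The ratio of consecutive coefficients is (n+1) · 1/2 · (4n + 6)/(4(n+1) + 6) → ∞.
Since the ratio → ∞, the series diverges for every x ≠ -8, and R = 0.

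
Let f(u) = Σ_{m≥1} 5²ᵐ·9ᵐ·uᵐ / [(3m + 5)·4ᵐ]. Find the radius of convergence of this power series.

Ratio test: |a_{m+1}/a_m| = [(3m + 5)/(3(m+1) + 5)] · 25·9/4 → 225/4 as m → ∞.
Convergence for |u| · 225/4 < 1, i.e. |u| < 4/225. So R = 4/225.

R = 4/225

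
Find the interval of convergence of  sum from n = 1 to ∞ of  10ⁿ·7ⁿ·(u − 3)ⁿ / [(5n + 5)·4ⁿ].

The ratio of consecutive coefficients is [(5n + 5)/(5(n+1) + 5)] · 10·7/4 → 35/2.
Thus R = 1/(35/2) = 2/35.
Check u = 107/35: comparison with the harmonic series Σ 1/n shows the series diverges.
Check u = 103/35: an alternating series whose terms decrease to 0 in absolute value, so it converges by the Leibniz criterion.

[103/35, 107/35)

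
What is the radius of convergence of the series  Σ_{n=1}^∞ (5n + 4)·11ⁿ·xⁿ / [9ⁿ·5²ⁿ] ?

R = 225/11

The ratio of consecutive coefficients is [(5(n+1) + 4)/(5n + 4)] · 11/(9·25) → 11/225.
The series converges when 11/225 · |x| < 1, giving R = 225/11.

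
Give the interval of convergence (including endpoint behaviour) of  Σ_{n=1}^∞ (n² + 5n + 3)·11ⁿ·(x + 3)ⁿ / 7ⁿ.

(-40/11, -26/11)

Ratio test: |a_{n+1}/a_n| = [((n+1)² + 5(n+1) + 3)/(n² + 5n + 3)] · 11/7 → 11/7 as n → ∞.
Hence the series converges for |x + 3| < 1/(11/7) = 7/11, so the radius of convergence is 7/11.
Endpoint x = -26/11: the n-th term does not approach 0; divergence by the term test.
When x = -40/11, the terms have absolute value of order n², which does not tend to 0, so the series diverges by the divergence test.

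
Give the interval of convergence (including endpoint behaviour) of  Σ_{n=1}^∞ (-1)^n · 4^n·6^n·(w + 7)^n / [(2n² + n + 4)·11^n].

Apply the ratio test: |a_{n+1}| / |a_n| = [(2n² + n + 4)/(2(n+1)² + (n+1) + 4)] · 4·6/11, which tends to 24/11 as n → ∞.
The series converges when 24/11 · |w + 7| < 1, giving R = 11/24.
Check w = -157/24: the terms are on the order of 1/n², so the series converges absolutely by comparison with the p-series (p = 2 > 1).
Endpoint w = -179/24: the series is dominated by a constant times Σ 1/n², which converges (p = 2 > 1).

[-179/24, -157/24]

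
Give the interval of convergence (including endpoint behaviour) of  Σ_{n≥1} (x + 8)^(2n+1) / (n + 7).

Apply the ratio test: |a_{n+1}| / |a_n| = (n + 7)/((n+1) + 7), which tends to 1 as n → ∞.
Successive powers of (x + 8) differ by 2, so the series converges when |x + 8|² · 1 < 1, i.e. |x + 8| < √(1) = 1. So R = 1.
Endpoint x = -7: comparison with the harmonic series Σ 1/n shows the series diverges.
When x = -9, comparison with the harmonic series Σ 1/n shows the series diverges.

(-9, -7)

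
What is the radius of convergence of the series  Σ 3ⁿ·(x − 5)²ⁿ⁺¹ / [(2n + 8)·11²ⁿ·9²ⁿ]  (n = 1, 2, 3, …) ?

Apply the ratio test: |a_{n+1}| / |a_n| = [(2n + 8)/(2(n+1) + 8)] · 3/(121·81), which tends to 1/3267 as n → ∞.
Writing y = (x − 5)², the series in y has radius 3267, so |x − 5| < √(3267) and R = 33√3.

R = 33√3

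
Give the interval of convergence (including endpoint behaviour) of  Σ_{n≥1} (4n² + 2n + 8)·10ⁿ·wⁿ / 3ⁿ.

The ratio of consecutive coefficients is [(4(n+1)² + 2(n+1) + 8)/(4n² + 2n + 8)] · 10/3 → 10/3.
Hence the series converges for |w| < 1/(10/3) = 3/10, so the radius of convergence is 3/10.
Check w = 3/10: the terms do not tend to 0, so the series diverges.
When w = -3/10, the n-th term does not approach 0; divergence by the term test.

(-3/10, 3/10)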